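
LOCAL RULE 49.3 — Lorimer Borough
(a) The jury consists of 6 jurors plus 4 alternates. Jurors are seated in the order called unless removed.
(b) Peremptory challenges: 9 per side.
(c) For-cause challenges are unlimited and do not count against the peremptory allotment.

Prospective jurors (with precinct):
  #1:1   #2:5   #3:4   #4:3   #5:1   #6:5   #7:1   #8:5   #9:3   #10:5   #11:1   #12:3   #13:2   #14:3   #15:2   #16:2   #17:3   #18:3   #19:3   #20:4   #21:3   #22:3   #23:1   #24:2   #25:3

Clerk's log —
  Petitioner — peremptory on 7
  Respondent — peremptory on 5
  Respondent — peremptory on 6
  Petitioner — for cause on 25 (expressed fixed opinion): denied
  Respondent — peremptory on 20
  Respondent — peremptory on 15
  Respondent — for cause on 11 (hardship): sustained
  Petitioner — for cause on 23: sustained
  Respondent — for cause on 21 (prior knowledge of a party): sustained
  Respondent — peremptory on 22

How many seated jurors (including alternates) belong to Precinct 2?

1

Removed: #5, #6, #7, #11, #15, #20, #21, #22, #23.
Seated (10 incl. alternates): #1, #2, #3, #4, #8, #9, #10, #12, #13, #14.
Of those, in Precinct 2: #13 → 1.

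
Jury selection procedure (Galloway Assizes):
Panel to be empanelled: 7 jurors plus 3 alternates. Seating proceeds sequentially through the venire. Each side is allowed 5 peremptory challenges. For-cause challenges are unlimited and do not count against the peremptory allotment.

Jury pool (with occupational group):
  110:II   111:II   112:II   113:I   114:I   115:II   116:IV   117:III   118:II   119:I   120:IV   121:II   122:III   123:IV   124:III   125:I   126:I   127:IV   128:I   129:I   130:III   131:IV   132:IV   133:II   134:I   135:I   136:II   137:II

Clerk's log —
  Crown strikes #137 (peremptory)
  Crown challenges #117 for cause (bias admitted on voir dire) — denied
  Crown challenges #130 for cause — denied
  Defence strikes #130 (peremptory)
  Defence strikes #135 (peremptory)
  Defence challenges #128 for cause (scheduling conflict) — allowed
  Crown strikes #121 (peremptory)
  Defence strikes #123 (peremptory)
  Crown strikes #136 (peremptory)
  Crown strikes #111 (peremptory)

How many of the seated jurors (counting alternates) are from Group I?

3

Removed: #111, #121, #123, #128, #130, #135, #136, #137.
Seated (10 incl. alternates): #110, #112, #113, #114, #115, #116, #117, #118, #119, #120.
Of those, in Group I: #113, #114, #119 → 3.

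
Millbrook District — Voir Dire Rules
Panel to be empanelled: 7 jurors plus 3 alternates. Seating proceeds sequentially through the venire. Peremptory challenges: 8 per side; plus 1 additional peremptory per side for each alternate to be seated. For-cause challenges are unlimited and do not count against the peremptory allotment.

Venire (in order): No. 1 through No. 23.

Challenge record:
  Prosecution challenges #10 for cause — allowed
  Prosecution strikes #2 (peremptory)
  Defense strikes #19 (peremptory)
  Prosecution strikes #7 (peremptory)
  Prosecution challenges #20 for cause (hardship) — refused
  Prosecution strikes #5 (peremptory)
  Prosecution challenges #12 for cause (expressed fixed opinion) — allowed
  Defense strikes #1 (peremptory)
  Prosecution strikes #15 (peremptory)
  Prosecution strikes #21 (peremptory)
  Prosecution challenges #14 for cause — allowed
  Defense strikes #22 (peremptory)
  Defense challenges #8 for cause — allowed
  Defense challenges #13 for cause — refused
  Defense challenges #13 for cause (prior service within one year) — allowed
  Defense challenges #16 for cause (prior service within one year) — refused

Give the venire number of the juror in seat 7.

Removed: #1, #2, #5, #7, #8, #10, #12, #13, #14, #15, #19, #21, #22. (#16, #20 stay — for-cause denied.)
Seating in order: seats 1–7 → #3, #4, #6, #9, #11, #16, #17; alternates → #18, #20, #23.
So seat 7 is #17.

17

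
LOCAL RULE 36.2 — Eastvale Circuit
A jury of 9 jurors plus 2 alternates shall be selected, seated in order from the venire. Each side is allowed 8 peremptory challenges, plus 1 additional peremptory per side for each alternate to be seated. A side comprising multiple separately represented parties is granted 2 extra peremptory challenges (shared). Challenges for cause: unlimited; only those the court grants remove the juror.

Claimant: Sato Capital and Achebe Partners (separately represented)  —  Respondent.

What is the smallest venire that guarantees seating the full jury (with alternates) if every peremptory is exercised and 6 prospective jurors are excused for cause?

Seats to fill: 9 + 2 alternates = 11.
Peremptories — Claimant: 8 + 1×2 + 2 = 12; Respondent: 8 + 1×2 = 10; total 22.
For-cause removals: 6.
Minimum venire: 11 + 22 + 6 = 39.

39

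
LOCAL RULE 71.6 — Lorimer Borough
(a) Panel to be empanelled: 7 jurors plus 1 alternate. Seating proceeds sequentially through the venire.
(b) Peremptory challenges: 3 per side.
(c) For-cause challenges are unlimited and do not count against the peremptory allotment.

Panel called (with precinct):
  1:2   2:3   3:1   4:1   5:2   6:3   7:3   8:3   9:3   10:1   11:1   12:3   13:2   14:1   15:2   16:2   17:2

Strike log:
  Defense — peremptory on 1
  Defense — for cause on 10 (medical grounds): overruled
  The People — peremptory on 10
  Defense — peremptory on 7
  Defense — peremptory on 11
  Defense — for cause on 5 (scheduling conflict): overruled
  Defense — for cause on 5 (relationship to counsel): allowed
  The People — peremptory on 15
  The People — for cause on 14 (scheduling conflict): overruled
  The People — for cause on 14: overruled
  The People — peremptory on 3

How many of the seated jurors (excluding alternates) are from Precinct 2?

Removed: #1, #3, #5, #7, #10, #11, #15.
Seated jurors 1–7: #2, #4, #6, #8, #9, #12, #13 (alternates #14 not counted).
Of those, in Precinct 2: #13 → 1.

1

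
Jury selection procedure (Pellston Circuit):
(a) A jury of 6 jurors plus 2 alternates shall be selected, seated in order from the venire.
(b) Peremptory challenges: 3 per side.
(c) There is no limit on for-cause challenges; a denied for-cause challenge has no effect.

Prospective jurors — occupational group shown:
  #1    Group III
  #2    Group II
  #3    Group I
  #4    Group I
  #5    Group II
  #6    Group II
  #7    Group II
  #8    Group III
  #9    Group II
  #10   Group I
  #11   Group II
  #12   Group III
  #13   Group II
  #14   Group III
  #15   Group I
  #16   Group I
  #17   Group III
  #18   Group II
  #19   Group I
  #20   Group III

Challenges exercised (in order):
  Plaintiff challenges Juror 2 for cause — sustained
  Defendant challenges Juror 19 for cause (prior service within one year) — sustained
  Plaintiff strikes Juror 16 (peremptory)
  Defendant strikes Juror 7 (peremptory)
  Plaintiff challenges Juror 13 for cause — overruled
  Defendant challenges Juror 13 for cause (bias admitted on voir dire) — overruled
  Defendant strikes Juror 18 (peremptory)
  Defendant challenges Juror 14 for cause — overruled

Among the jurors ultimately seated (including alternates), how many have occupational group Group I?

Removed: #2, #7, #16, #18, #19.
Seated (8 incl. alternates): #1, #3, #4, #5, #6, #8, #9, #10.
Of those, in Group I: #3, #4, #10 → 3.

3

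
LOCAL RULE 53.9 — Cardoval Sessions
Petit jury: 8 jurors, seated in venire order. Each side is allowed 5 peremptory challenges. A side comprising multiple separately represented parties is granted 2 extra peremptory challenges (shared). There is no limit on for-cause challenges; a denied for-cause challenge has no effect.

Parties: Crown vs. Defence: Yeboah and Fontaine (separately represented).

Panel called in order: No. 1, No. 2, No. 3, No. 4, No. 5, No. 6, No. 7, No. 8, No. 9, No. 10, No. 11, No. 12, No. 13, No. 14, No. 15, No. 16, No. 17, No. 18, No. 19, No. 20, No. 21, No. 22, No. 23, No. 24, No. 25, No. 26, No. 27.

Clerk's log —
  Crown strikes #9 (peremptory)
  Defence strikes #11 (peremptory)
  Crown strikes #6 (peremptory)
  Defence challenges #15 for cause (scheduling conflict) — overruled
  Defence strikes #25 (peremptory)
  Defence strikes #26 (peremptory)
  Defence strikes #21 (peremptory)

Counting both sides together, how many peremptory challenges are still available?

Crown allotment: 5. Defence allotment: 5 base + 2 multi-party = 7.
Crown peremptories used: #9, #6 — 2.
Defence peremptories used: #11, #25, #26, #21 — 4 (the for-cause on #15 doesn't count).
Remaining: (5 − 2) + (7 − 4) = 6.

6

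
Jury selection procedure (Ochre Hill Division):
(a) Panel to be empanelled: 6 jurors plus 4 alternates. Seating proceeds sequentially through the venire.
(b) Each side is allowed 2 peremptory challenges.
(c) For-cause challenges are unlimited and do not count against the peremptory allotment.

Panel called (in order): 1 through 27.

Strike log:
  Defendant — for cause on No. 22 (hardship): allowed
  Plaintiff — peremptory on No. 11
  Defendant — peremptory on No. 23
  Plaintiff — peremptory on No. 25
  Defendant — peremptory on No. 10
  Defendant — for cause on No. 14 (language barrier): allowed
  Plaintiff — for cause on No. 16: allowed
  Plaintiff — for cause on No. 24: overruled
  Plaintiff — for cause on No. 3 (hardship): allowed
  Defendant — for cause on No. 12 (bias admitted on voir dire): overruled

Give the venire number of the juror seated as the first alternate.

8

Removed: #3, #10, #11, #14, #16, #22, #23, #25. (#12, #24 stay — for-cause denied.)
Seating in order: seats 1–6 → #1, #2, #4, #5, #6, #7; alternates → #8, #9, #12, #13.
So alternate 1 is #8.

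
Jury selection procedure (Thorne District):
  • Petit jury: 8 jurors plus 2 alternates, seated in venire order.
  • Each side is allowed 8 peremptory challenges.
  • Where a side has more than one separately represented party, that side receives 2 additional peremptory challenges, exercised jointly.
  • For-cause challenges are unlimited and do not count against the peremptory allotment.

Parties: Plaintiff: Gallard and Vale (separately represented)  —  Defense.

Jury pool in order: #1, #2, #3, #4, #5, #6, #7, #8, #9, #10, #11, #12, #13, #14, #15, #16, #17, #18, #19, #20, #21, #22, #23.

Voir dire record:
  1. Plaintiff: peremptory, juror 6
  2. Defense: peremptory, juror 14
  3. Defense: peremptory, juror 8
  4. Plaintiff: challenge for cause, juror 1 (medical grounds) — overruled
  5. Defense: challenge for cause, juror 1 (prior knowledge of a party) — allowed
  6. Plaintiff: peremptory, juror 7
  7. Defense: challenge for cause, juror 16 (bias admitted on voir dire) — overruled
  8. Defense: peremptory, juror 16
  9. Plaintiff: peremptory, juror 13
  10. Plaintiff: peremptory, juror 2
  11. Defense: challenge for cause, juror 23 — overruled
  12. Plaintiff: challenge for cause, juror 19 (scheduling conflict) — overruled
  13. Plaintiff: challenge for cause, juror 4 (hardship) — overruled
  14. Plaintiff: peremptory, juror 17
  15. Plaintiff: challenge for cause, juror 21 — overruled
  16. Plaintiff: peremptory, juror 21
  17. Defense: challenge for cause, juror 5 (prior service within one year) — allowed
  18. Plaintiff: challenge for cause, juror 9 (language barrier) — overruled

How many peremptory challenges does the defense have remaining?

5

Defense allotment: 8.
Defense peremptories used: #14, #8, #16 — 3 (for-cause on #1, #16, #23, #5 don't count).
Remaining: 8 − 3 = 5.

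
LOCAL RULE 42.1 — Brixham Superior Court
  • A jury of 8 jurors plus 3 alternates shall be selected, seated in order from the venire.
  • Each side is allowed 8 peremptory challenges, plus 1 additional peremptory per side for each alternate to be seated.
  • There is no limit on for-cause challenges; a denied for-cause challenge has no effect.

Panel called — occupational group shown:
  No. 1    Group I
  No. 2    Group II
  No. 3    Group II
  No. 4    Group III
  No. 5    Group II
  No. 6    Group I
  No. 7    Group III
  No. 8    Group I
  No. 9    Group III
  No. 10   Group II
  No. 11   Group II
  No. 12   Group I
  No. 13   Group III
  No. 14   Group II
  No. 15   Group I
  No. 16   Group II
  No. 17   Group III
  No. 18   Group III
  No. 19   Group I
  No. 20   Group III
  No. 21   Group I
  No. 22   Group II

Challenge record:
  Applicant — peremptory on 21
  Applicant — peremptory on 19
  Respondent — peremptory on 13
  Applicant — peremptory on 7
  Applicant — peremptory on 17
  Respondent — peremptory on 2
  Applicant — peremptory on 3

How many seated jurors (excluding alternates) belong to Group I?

Removed: #2, #3, #7, #13, #17, #19, #21.
Seated jurors 1–8: #1, #4, #5, #6, #8, #9, #10, #11 (alternates #12, #14, #15 not counted).
Of those, in Group I: #1, #6, #8 → 3.

3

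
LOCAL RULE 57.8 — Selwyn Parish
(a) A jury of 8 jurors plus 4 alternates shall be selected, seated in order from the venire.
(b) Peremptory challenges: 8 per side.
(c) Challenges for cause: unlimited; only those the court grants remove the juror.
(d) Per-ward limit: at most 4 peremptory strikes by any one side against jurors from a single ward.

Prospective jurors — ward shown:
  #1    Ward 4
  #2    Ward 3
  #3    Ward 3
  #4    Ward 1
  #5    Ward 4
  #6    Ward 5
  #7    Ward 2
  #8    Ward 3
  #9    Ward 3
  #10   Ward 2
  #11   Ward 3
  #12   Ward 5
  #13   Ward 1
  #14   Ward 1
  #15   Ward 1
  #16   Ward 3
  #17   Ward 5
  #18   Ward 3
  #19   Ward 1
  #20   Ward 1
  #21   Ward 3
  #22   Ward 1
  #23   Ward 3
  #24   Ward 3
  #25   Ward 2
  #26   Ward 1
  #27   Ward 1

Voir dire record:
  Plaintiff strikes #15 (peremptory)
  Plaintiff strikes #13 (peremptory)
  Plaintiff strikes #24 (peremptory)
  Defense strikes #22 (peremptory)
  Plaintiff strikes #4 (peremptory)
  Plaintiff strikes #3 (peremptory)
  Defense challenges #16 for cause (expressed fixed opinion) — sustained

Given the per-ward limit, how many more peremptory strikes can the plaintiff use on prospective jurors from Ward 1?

Plaintiff peremptories so far: #15, #13, #24, #4, #3 — 5 of 8 used, 3 left overall.
Against Ward 1: #15, #13, #4 — 3 used; per-ward cap 4 leaves 1.
Binding limit: min(3, 1) = 1.

1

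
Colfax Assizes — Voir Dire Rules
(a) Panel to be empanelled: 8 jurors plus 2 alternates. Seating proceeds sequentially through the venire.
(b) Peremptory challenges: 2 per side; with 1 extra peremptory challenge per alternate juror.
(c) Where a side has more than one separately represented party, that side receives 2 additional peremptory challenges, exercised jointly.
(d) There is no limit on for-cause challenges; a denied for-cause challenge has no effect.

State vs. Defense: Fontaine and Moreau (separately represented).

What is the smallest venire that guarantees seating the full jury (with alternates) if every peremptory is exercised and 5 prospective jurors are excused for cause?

Seats to fill: 8 + 2 alternates = 10.
Peremptories — State: 2 + 1×2 = 4; Defense: 2 + 1×2 + 2 = 6; total 10.
For-cause removals: 5.
Minimum venire: 10 + 10 + 5 = 25.

25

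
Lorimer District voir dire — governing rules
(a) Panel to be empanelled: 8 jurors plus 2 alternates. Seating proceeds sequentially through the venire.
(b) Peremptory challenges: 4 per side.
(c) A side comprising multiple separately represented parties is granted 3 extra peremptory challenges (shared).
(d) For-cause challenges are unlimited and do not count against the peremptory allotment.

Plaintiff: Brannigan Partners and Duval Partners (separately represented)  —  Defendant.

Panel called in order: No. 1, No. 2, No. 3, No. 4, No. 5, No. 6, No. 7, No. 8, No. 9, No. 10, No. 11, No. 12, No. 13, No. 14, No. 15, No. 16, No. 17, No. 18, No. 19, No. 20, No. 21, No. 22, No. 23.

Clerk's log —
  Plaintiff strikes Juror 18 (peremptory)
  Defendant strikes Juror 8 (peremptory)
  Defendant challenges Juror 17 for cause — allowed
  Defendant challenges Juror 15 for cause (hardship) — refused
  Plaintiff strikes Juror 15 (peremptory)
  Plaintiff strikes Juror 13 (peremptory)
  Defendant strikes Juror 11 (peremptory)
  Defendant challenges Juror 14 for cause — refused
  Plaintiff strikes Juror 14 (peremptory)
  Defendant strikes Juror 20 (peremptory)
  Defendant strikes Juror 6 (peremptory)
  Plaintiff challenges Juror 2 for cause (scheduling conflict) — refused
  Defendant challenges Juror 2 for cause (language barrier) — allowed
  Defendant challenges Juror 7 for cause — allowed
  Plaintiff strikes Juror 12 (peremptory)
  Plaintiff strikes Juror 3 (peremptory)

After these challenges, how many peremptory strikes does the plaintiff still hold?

1

Plaintiff allotment: 4 base + 3 multi-party = 7.
Plaintiff peremptories used: #18, #15, #13, #14, #12, #3 — 6 (the for-cause on #2 doesn't count).
Remaining: 7 − 6 = 1.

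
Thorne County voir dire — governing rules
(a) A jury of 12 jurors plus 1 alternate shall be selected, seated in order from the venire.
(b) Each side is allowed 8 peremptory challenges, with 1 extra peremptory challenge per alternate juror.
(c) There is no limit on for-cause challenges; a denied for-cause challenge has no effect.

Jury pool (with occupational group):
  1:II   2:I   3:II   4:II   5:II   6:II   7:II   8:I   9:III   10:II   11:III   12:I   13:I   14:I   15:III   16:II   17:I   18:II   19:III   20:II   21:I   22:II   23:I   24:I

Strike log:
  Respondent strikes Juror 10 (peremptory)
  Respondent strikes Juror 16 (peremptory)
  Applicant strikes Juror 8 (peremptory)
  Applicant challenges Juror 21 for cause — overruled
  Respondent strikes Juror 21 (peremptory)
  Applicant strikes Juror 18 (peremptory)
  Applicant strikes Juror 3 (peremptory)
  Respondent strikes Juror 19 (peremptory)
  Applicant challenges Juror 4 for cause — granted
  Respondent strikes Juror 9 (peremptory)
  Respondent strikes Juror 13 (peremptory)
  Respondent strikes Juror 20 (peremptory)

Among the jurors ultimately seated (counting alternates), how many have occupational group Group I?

6

Removed: #3, #4, #8, #9, #10, #13, #16, #18, #19, #20, #21.
Seated (13 incl. alternates): #1, #2, #5, #6, #7, #11, #12, #14, #15, #17, #22, #23, #24.
Of those, in Group I: #2, #12, #14, #17, #23, #24 → 6.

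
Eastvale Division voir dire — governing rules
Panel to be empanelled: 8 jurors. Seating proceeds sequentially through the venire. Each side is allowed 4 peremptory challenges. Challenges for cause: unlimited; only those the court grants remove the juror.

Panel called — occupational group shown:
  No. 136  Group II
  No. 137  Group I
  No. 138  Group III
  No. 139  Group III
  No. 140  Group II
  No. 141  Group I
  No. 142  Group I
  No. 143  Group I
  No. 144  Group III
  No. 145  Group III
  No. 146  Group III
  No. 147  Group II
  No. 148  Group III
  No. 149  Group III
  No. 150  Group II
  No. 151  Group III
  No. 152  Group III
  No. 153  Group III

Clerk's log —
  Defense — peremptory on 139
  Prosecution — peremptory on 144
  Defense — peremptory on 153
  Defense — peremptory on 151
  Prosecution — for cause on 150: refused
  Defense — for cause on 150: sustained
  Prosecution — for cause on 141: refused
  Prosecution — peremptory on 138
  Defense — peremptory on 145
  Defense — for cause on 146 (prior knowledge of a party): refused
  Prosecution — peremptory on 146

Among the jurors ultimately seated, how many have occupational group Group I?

4

Removed: #138, #139, #144, #145, #146, #150, #151, #153.
Seated jurors 1–8: #136, #137, #140, #141, #142, #143, #147, #148.
Of those, in Group I: #137, #141, #142, #143 → 4.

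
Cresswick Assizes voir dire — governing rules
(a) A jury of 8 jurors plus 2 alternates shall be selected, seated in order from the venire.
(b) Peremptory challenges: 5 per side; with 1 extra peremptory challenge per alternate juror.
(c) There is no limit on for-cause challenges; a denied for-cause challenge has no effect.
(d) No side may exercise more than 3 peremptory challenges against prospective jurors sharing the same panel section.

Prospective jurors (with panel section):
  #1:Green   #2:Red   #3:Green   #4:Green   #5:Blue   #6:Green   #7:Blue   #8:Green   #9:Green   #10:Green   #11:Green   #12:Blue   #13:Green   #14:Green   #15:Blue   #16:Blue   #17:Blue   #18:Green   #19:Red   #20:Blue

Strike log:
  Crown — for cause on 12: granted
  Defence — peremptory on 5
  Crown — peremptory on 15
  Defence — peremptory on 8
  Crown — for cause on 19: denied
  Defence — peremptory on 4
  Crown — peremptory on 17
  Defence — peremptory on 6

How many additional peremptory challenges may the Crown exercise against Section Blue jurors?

1

Crown peremptories so far: #15, #17 — 2 of 7 used, 5 left overall.
Against Section Blue: #15, #17 — 2 used; per-section cap 3 leaves 1.
Binding limit: min(5, 1) = 1.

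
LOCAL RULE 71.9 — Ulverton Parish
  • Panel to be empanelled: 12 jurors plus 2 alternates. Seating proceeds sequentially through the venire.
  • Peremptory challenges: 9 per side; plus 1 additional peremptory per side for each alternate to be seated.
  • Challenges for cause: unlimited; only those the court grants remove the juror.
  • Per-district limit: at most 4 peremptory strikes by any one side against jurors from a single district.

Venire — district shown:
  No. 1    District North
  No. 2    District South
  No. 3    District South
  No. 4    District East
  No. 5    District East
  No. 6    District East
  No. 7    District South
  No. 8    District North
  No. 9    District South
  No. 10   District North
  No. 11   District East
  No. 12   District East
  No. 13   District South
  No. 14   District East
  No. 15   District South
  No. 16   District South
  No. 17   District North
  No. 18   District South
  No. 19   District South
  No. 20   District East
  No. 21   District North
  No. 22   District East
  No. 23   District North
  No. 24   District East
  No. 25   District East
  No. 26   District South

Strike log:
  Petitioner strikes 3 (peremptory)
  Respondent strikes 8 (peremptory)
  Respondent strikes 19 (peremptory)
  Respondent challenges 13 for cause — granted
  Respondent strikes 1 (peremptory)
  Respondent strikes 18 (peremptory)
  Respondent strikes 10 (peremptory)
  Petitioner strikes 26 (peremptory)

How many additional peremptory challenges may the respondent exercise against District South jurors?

Respondent peremptories so far: #8, #19, #1, #18, #10 — 5 of 11 used, 6 left overall.
Against District South: #19, #18 — 2 used; per-district cap 4 leaves 2.
Binding limit: min(6, 2) = 2.

2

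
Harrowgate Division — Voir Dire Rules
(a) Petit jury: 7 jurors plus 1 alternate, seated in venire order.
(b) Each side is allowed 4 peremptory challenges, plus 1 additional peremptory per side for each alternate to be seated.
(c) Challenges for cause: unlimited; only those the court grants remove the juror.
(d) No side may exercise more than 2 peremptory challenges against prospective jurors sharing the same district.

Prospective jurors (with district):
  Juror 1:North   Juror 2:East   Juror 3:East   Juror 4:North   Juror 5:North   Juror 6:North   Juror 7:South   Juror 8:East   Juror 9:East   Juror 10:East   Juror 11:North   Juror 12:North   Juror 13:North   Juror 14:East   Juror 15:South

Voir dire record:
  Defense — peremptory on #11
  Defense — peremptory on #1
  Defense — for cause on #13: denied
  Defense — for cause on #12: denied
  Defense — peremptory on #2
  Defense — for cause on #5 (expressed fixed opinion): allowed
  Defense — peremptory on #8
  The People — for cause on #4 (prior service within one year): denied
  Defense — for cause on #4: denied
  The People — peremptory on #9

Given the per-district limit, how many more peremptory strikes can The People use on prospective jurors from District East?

The People peremptories so far: #9 — 1 of 5 used, 4 left overall.
Against District East: #9 — 1 used; per-district cap 2 leaves 1.
Binding limit: min(4, 1) = 1.

1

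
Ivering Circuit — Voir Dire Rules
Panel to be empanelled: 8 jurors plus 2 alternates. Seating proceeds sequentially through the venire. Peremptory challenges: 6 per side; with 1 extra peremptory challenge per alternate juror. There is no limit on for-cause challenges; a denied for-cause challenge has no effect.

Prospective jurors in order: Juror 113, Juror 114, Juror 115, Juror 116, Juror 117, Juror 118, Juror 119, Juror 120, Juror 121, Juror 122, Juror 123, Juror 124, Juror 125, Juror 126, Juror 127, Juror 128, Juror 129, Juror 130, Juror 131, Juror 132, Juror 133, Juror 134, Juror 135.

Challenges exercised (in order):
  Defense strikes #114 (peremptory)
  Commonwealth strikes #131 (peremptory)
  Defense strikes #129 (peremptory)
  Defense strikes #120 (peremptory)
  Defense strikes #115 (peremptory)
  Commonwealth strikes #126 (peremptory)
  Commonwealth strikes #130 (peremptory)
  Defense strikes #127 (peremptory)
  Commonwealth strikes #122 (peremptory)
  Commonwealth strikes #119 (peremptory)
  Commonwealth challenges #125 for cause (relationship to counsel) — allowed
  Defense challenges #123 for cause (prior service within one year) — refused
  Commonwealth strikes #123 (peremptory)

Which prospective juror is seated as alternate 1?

133

Removed: #114, #115, #119, #120, #122, #123, #125, #126, #127, #129, #130, #131.
Seating in order: seats 1–8 → #113, #116, #117, #118, #121, #124, #128, #132; alternates → #133, #134.
So alternate 1 is #133.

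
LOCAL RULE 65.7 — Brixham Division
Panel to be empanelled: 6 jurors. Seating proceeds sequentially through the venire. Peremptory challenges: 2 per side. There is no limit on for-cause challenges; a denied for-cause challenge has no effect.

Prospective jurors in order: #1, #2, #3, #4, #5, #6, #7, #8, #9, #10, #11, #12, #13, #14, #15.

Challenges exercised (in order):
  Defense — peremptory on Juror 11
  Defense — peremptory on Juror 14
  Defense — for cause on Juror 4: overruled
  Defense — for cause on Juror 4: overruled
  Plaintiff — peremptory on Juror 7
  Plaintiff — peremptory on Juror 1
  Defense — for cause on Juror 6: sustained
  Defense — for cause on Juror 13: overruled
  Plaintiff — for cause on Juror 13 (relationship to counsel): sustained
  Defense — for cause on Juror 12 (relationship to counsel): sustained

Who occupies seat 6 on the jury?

9

Removed: #1, #6, #7, #11, #12, #13, #14. (#4 stays — for-cause denied.)
Seating in order: seats 1–6 → #2, #3, #4, #5, #8, #9.
So seat 6 is #9.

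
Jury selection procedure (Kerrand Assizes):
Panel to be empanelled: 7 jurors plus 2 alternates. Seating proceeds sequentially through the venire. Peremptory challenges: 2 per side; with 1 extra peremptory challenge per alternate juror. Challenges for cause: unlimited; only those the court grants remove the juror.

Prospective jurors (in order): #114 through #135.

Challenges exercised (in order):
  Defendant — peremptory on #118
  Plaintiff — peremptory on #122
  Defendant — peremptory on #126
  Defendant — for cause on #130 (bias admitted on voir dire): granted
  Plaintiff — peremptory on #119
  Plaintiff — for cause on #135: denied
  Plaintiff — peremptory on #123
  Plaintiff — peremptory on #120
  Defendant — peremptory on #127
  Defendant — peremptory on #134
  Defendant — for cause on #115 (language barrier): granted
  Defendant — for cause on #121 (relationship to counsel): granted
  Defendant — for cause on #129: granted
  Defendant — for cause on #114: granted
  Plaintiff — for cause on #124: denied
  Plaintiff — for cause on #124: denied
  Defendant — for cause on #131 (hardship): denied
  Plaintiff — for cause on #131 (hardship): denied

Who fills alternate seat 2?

135

Removed: #114, #115, #118, #119, #120, #121, #122, #123, #126, #127, #129, #130, #134. (#124, #131, #135 stay — for-cause denied.)
Seating in order: seats 1–7 → #116, #117, #124, #125, #128, #131, #132; alternates → #133, #135.
So alternate 2 is #135.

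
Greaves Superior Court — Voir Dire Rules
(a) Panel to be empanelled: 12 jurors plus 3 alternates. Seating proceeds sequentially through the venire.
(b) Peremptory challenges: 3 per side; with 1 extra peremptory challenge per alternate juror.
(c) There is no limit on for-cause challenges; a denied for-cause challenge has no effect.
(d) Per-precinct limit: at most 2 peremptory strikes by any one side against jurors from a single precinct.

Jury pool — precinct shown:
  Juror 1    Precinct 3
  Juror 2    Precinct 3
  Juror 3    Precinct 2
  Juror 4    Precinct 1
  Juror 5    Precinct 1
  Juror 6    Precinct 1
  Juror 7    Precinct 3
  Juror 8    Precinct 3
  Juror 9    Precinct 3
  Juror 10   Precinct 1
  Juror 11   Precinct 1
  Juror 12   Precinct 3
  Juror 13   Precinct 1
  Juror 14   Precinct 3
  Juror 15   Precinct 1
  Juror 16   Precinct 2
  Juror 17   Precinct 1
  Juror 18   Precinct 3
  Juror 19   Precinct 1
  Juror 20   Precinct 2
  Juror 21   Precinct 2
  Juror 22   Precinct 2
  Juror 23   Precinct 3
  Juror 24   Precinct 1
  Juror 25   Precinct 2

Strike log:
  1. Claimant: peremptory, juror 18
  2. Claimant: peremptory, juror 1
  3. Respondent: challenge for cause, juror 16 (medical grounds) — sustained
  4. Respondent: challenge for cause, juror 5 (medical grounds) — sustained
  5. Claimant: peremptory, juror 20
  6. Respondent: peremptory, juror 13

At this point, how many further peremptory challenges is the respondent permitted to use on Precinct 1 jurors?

Respondent peremptories so far: #13 — 1 of 6 used, 5 left overall.
Against Precinct 1: #13 — 1 used; per-precinct cap 2 leaves 1.
Binding limit: min(5, 1) = 1.

1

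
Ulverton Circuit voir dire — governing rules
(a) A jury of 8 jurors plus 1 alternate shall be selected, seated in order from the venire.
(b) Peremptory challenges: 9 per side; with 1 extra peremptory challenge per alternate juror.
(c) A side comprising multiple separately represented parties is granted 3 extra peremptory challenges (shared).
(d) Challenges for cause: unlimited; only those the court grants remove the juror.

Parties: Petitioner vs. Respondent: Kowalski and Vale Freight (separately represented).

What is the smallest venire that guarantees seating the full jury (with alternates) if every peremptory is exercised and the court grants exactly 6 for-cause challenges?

Seats to fill: 8 + 1 alternates = 9.
Peremptories — Petitioner: 9 + 1×1 = 10; Respondent: 9 + 1×1 + 3 = 13; total 23.
For-cause removals: 6.
Minimum venire: 9 + 23 + 6 = 38.

38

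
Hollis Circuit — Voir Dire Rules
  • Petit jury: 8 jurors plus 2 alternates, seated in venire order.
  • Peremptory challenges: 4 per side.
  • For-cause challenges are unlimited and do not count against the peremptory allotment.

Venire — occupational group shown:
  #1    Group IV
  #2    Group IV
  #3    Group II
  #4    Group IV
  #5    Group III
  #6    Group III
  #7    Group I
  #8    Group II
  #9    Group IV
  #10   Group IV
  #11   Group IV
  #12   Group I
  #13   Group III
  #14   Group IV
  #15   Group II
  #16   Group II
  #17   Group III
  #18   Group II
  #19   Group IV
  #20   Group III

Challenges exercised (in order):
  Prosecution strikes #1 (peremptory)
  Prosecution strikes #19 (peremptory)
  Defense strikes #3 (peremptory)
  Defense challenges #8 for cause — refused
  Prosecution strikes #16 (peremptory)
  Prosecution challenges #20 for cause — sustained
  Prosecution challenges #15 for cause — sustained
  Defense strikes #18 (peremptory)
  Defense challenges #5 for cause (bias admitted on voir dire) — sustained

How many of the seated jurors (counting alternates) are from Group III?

Removed: #1, #3, #5, #15, #16, #18, #19, #20.
Seated (10 incl. alternates): #2, #4, #6, #7, #8, #9, #10, #11, #12, #13.
Of those, in Group III: #6, #13 → 2.

2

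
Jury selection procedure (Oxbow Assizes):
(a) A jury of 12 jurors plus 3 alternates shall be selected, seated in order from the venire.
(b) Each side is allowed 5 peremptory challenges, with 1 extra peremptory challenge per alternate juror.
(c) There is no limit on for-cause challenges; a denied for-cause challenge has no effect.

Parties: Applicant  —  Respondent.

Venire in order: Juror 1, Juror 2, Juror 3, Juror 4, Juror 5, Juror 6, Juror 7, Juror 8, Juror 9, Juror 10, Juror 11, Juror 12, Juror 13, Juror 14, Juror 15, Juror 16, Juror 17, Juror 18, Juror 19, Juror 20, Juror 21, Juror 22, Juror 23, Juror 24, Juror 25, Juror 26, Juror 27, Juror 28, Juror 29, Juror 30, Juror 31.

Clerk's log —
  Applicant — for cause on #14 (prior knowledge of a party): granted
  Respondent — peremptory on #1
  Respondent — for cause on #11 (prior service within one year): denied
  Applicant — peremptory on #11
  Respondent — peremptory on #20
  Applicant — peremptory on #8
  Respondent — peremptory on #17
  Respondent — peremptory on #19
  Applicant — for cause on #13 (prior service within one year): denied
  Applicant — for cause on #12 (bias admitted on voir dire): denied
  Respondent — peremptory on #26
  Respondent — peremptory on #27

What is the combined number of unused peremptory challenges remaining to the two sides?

8

Applicant allotment: 5 base + 1 × 3 alternates = 8. Respondent allotment: 5 base + 1 × 3 alternates = 8.
Applicant peremptories used: #11, #8 — 2 (for-cause on #14, #13, #12 don't count).
Respondent peremptories used: #1, #20, #17, #19, #26, #27 — 6 (the for-cause on #11 doesn't count).
Remaining: (8 − 2) + (8 − 6) = 8.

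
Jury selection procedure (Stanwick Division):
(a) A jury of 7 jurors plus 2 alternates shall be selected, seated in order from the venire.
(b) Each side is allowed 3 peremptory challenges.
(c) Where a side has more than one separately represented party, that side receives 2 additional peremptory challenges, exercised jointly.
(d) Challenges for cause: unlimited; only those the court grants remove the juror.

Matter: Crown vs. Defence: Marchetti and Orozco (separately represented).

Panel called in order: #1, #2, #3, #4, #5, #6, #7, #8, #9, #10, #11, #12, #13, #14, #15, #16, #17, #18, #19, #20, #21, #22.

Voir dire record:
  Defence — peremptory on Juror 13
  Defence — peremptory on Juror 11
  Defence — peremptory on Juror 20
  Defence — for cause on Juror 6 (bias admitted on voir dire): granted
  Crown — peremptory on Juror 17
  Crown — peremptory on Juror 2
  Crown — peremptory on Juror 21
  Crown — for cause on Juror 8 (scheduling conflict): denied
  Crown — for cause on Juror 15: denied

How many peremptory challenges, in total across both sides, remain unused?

Crown allotment: 3. Defence allotment: 3 base + 2 multi-party = 5.
Crown peremptories used: #17, #2, #21 — 3 (for-cause on #8, #15 don't count).
Defence peremptories used: #13, #11, #20 — 3 (the for-cause on #6 doesn't count).
Remaining: (3 − 3) + (5 − 3) = 2.

2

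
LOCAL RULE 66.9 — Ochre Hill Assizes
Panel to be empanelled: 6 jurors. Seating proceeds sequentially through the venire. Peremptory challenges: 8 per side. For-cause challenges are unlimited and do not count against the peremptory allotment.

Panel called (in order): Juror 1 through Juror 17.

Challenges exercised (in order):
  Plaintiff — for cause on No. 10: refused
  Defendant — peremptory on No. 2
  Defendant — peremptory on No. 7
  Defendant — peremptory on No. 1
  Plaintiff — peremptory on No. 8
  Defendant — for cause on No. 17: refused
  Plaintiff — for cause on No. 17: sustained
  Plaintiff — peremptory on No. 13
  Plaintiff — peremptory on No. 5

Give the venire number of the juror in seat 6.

Removed: #1, #2, #5, #7, #8, #13, #17. (#10 stays — for-cause denied.)
Seating in order: seats 1–6 → #3, #4, #6, #9, #10, #11.
So seat 6 is #11.

11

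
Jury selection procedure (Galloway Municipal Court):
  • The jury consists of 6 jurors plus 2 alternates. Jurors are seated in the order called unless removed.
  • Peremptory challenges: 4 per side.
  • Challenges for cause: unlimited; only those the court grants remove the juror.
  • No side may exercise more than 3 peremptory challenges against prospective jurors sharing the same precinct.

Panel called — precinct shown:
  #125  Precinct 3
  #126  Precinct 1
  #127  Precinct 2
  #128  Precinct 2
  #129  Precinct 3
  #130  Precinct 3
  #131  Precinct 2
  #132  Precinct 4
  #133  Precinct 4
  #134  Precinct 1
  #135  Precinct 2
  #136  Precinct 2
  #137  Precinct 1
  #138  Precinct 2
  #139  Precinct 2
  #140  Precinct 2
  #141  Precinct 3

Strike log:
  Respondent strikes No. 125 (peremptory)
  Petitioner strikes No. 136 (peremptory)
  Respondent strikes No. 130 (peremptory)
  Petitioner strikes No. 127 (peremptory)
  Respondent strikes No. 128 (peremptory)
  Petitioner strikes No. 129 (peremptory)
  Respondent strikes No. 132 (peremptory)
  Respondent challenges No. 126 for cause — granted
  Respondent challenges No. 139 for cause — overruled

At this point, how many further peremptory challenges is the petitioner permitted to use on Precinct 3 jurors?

1

Petitioner peremptories so far: #136, #127, #129 — 3 of 4 used, 1 left overall.
Against Precinct 3: #129 — 1 used; per-precinct cap 3 leaves 2.
Binding limit: min(1, 2) = 1.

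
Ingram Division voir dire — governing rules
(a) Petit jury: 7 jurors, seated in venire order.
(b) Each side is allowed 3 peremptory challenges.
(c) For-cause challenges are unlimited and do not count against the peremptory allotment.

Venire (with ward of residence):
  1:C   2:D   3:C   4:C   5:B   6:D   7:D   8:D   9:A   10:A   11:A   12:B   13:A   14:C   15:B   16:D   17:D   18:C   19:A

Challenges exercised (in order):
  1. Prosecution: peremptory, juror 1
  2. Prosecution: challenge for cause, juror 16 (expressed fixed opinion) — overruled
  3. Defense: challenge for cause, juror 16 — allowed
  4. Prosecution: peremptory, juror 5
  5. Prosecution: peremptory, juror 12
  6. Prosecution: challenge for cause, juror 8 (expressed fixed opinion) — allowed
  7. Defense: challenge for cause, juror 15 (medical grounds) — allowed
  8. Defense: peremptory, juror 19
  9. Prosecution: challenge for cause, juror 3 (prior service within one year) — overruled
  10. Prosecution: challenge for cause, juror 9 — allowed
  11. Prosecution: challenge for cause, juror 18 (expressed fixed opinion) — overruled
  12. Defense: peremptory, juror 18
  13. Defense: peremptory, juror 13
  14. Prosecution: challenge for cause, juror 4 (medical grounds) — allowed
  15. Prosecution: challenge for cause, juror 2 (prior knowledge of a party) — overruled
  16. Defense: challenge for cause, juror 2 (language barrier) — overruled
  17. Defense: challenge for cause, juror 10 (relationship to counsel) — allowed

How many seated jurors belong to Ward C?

2

Removed: #1, #4, #5, #8, #9, #10, #12, #13, #15, #16, #18, #19.
Seated jurors 1–7: #2, #3, #6, #7, #11, #14, #17.
Of those, in Ward C: #3, #14 → 2.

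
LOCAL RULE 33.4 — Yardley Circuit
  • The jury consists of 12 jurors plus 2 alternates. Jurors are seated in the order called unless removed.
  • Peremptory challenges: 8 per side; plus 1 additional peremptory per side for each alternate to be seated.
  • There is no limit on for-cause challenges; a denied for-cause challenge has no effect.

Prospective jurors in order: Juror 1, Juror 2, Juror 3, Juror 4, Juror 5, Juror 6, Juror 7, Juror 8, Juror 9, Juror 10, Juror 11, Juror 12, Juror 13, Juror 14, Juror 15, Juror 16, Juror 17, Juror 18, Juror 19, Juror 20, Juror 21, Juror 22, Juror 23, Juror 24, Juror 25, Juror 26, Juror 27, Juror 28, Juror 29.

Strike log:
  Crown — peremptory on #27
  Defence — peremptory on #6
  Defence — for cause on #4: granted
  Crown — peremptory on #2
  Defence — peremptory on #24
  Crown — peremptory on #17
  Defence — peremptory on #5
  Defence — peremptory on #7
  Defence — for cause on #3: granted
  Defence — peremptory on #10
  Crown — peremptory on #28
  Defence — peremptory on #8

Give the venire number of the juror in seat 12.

Removed: #2, #3, #4, #5, #6, #7, #8, #10, #17, #24, #27, #28.
Seating in order: seats 1–12 → #1, #9, #11, #12, #13, #14, #15, #16, #18, #19, #20, #21; alternates → #22, #23.
So seat 12 is #21.

21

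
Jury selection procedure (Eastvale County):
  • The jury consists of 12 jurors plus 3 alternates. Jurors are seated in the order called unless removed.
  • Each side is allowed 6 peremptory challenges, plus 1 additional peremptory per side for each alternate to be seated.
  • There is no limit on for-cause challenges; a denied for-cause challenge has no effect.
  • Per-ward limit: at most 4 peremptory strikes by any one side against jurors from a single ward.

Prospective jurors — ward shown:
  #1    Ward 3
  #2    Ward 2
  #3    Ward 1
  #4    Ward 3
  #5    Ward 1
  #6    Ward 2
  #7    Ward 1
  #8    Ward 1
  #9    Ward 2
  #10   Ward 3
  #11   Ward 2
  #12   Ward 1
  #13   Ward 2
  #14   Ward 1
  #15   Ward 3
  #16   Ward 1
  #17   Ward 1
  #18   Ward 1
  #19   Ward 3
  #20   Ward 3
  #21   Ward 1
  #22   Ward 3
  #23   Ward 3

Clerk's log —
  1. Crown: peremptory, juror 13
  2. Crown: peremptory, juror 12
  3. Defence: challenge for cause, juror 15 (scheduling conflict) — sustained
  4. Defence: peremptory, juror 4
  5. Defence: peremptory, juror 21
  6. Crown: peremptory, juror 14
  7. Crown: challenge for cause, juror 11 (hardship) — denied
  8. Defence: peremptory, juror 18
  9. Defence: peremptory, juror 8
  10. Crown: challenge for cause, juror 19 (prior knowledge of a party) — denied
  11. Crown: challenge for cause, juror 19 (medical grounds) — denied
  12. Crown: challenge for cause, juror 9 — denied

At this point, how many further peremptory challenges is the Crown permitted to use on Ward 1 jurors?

Crown peremptories so far: #13, #12, #14 — 3 of 9 used, 6 left overall.
Against Ward 1: #12, #14 — 2 used; per-ward cap 4 leaves 2.
Binding limit: min(6, 2) = 2.

2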